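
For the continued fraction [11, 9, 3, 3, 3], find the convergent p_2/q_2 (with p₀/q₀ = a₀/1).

Using pₖ = aₖpₖ₋₁ + pₖ₋₂, qₖ = aₖqₖ₋₁ + qₖ₋₂ (with p₋₁=1, p₋₂=0, q₋₁=0, q₋₂=1):
  k=0: a=11, p=11, q=1
  k=1: a=9, p=100, q=9
  k=2: a=3, p=311, q=28

311/28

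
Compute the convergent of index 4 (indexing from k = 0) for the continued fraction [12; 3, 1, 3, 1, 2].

233/19

Using pₖ = aₖpₖ₋₁ + pₖ₋₂, qₖ = aₖqₖ₋₁ + qₖ₋₂ (with p₋₁=1, p₋₂=0, q₋₁=0, q₋₂=1):
  k=0: a=12, p=12, q=1
  k=1: a=3, p=37, q=3
  k=2: a=1, p=49, q=4
  k=3: a=3, p=184, q=15
  k=4: a=1, p=233, q=19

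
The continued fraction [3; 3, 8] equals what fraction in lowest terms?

Using pₖ = aₖpₖ₋₁ + pₖ₋₂ and qₖ = aₖqₖ₋₁ + qₖ₋₂:
  k=0: a=3, p=3, q=1
  k=1: a=3, p=10, q=3
  k=2: a=8, p=83, q=25

83/25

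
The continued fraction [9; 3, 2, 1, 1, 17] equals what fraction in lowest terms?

Fold from the inside: start with 17/1.
  1 + 1/17 = 18/17
  1 + 17/18 = 35/18
  2 + 18/35 = 88/35
  3 + 35/88 = 299/88
  9 + 88/299 = 2779/299

2779/299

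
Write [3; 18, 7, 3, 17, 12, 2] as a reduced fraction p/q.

Using pₖ = aₖpₖ₋₁ + pₖ₋₂ and qₖ = aₖqₖ₋₁ + qₖ₋₂:
  k=0: a=3, p=3, q=1
  k=1: a=18, p=55, q=18
  k=2: a=7, p=388, q=127
  k=3: a=3, p=1219, q=399
  k=4: a=17, p=21111, q=6910
  k=5: a=12, p=254551, q=83319
  k=6: a=2, p=530213, q=173548

530213/173548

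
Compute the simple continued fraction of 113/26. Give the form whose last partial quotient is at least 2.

113 = 4*26 + 9
26 = 2*9 + 8
9 = 1*8 + 1
8 = 8*1 + 0  (stop)
So 113/26 = [4; 2, 1, 8].

[4; 2, 1, 8]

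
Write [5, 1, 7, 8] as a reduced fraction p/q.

382/65

Using pₖ = aₖpₖ₋₁ + pₖ₋₂ and qₖ = aₖqₖ₋₁ + qₖ₋₂:
  k=0: a=5, p=5, q=1
  k=1: a=1, p=6, q=1
  k=2: a=7, p=47, q=8
  k=3: a=8, p=382, q=65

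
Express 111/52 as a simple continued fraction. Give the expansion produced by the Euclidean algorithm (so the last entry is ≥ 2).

111 = 2*52 + 7
52 = 7*7 + 3
7 = 2*3 + 1
3 = 3*1 + 0  (stop)
So 111/52 = [2; 7, 2, 3].

[2; 7, 2, 3]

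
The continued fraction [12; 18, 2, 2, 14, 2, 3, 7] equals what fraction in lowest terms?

838970/69599

Using pₖ = aₖpₖ₋₁ + pₖ₋₂ and qₖ = aₖqₖ₋₁ + qₖ₋₂:
  k=0: a=12, p=12, q=1
  k=1: a=18, p=217, q=18
  k=2: a=2, p=446, q=37
  k=3: a=2, p=1109, q=92
  k=4: a=14, p=15972, q=1325
  k=5: a=2, p=33053, q=2742
  k=6: a=3, p=115131, q=9551
  k=7: a=7, p=838970, q=69599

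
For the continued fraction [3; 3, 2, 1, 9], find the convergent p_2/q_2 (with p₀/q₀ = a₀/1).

23/7

Using pₖ = aₖpₖ₋₁ + pₖ₋₂, qₖ = aₖqₖ₋₁ + qₖ₋₂ (with p₋₁=1, p₋₂=0, q₋₁=0, q₋₂=1):
  k=0: a=3, p=3, q=1
  k=1: a=3, p=10, q=3
  k=2: a=2, p=23, q=7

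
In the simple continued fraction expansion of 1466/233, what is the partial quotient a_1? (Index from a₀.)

3

1466 = 6·233 + 68   →  a_0 = 6
233 = 3·68 + 29   →  a_1 = 3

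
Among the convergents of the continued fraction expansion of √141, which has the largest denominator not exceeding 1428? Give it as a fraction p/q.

15781/1329

√141 = [11; 1, 6, 1, 22, …] (period length 4).
Convergents:
  p_0/q_0 = 11/1
  p_1/q_1 = 12/1
  p_2/q_2 = 83/7
  p_3/q_3 = 95/8
  p_4/q_4 = 2173/183
  p_5/q_5 = 2268/191
  p_6/q_6 = 15781/1329
  p_7/q_7 = 18049/1520
q_6 = 1329 ≤ 1428 < 1520 = q_7, so the answer is 15781/1329.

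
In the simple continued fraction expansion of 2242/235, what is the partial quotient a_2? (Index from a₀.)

2242 = 9·235 + 127   →  a_0 = 9
235 = 1·127 + 108   →  a_1 = 1
127 = 1·108 + 19   →  a_2 = 1

1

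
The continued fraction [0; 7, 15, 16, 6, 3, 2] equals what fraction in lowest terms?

Fold from the inside: start with 2/1.
  3 + 1/2 = 7/2
  6 + 2/7 = 44/7
  16 + 7/44 = 711/44
  15 + 44/711 = 10709/711
  7 + 711/10709 = 75674/10709
  0 + 10709/75674 = 10709/75674

10709/75674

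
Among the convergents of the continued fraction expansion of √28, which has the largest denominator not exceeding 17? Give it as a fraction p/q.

37/7

√28 = [5; 3, 2, 3, 10, …] (period length 4).
Convergents:
  p_0/q_0 = 5/1
  p_1/q_1 = 16/3
  p_2/q_2 = 37/7
  p_3/q_3 = 127/24
q_2 = 7 ≤ 17 < 24 = q_3, so the answer is 37/7.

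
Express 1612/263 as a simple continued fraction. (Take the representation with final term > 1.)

1612 = 6*263 + 34
263 = 7*34 + 25
34 = 1*25 + 9
25 = 2*9 + 7
9 = 1*7 + 2
7 = 3*2 + 1
2 = 2*1 + 0  (stop)
So 1612/263 = [6; 7, 1, 2, 1, 3, 2].

[6; 7, 1, 2, 1, 3, 2]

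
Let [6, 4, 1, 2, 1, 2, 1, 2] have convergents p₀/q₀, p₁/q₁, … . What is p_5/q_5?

323/52

Using pₖ = aₖpₖ₋₁ + pₖ₋₂, qₖ = aₖqₖ₋₁ + qₖ₋₂ (with p₋₁=1, p₋₂=0, q₋₁=0, q₋₂=1):
  k=0: a=6, p=6, q=1
  k=1: a=4, p=25, q=4
  k=2: a=1, p=31, q=5
  k=3: a=2, p=87, q=14
  k=4: a=1, p=118, q=19
  k=5: a=2, p=323, q=52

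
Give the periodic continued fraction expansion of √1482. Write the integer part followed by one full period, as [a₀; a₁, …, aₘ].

a₀ = ⌊√1482⌋ = 38.
With m₀=0, d₀=1 and mₖ₊₁ = dₖaₖ − mₖ, dₖ₊₁ = (n − mₖ₊₁²)/dₖ, aₖ₊₁ = ⌊(a₀+mₖ₊₁)/dₖ₊₁⌋:
  k=1: m=38, d=38, a=2
  k=2: m=38, d=1, a=76
d=1 and a=2a₀=76 at k=2, so the next step gives (m, d) = (38, 38) again — its k=1 value — and the period has length 2.

[38; 2, 76]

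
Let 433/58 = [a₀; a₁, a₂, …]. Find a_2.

433 = 7·58 + 27   →  a_0 = 7
58 = 2·27 + 4   →  a_1 = 2
27 = 6·4 + 3   →  a_2 = 6

6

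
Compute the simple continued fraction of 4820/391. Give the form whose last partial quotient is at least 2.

[12; 3, 18, 3, 2]

4820 = 12×391 + 128
391 = 3×128 + 7
128 = 18×7 + 2
7 = 3×2 + 1
2 = 2×1 + 0  (stop)
So 4820/391 = [12; 3, 18, 3, 2].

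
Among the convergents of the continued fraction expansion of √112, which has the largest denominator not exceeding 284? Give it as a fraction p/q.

√112 = [10; 1, 1, 2, 1, 1, 20, …] (period length 6).
Convergents:
  p_0/q_0 = 10/1
  p_1/q_1 = 11/1
  p_2/q_2 = 21/2
  p_3/q_3 = 53/5
  p_4/q_4 = 74/7
  p_5/q_5 = 127/12
  p_6/q_6 = 2614/247
  p_7/q_7 = 2741/259
  p_8/q_8 = 5355/506
q_7 = 259 ≤ 284 < 506 = q_8, so the answer is 2741/259.

2741/259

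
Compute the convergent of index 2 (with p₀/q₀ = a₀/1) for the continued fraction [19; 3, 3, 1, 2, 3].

193/10

Using pₖ = aₖpₖ₋₁ + pₖ₋₂, qₖ = aₖqₖ₋₁ + qₖ₋₂ (with p₋₁=1, p₋₂=0, q₋₁=0, q₋₂=1):
  k=0: a=19, p=19, q=1
  k=1: a=3, p=58, q=3
  k=2: a=3, p=193, q=10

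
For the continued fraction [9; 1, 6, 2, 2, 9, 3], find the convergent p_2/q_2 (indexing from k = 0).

69/7

Using pₖ = aₖpₖ₋₁ + pₖ₋₂, qₖ = aₖqₖ₋₁ + qₖ₋₂ (with p₋₁=1, p₋₂=0, q₋₁=0, q₋₂=1):
  k=0: a=9, p=9, q=1
  k=1: a=1, p=10, q=1
  k=2: a=6, p=69, q=7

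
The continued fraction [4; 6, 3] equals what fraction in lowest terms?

Fold from the inside: start with 3/1.
  6 + 1/3 = 19/3
  4 + 3/19 = 79/19

79/19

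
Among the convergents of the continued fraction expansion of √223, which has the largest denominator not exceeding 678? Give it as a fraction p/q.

√223 = [14; 1, 13, 1, 28, …] (period length 4).
Convergents:
  p_0/q_0 = 14/1
  p_1/q_1 = 15/1
  p_2/q_2 = 209/14
  p_3/q_3 = 224/15
  p_4/q_4 = 6481/434
  p_5/q_5 = 6705/449
  p_6/q_6 = 93646/6271
q_5 = 449 ≤ 678 < 6271 = q_6, so the answer is 6705/449.

6705/449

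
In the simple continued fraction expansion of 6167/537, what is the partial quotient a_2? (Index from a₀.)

15

6167 = 11·537 + 260   →  a_0 = 11
537 = 2·260 + 17   →  a_1 = 2
260 = 15·17 + 5   →  a_2 = 15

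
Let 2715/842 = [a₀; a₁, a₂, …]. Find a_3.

5

2715 = 3·842 + 189   →  a_0 = 3
842 = 4·189 + 86   →  a_1 = 4
189 = 2·86 + 17   →  a_2 = 2
86 = 5·17 + 1   →  a_3 = 5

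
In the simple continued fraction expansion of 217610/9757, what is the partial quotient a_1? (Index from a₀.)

217610 = 22·9757 + 2956   →  a_0 = 22
9757 = 3·2956 + 889   →  a_1 = 3

3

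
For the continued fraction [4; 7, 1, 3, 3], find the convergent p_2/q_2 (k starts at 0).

Using pₖ = aₖpₖ₋₁ + pₖ₋₂, qₖ = aₖqₖ₋₁ + qₖ₋₂ (with p₋₁=1, p₋₂=0, q₋₁=0, q₋₂=1):
  k=0: a=4, p=4, q=1
  k=1: a=7, p=29, q=7
  k=2: a=1, p=33, q=8

33/8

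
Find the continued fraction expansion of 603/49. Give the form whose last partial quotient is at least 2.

[12; 3, 3, 1, 3]

603 = 12*49 + 15
49 = 3*15 + 4
15 = 3*4 + 3
4 = 1*3 + 1
3 = 3*1 + 0  (stop)
So 603/49 = [12; 3, 3, 1, 3].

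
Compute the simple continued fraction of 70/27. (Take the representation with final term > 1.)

[2; 1, 1, 2, 5]

70 = 2·27 + 16
27 = 1·16 + 11
16 = 1·11 + 5
11 = 2·5 + 1
5 = 5·1 + 0  (stop)
So 70/27 = [2; 1, 1, 2, 5].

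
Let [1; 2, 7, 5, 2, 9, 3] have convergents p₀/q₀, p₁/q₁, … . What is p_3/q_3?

Using pₖ = aₖpₖ₋₁ + pₖ₋₂, qₖ = aₖqₖ₋₁ + qₖ₋₂ (with p₋₁=1, p₋₂=0, q₋₁=0, q₋₂=1):
  k=0: a=1, p=1, q=1
  k=1: a=2, p=3, q=2
  k=2: a=7, p=22, q=15
  k=3: a=5, p=113, q=77

113/77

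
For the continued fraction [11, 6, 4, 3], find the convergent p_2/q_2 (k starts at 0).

279/25

Using pₖ = aₖpₖ₋₁ + pₖ₋₂, qₖ = aₖqₖ₋₁ + qₖ₋₂ (with p₋₁=1, p₋₂=0, q₋₁=0, q₋₂=1):
  k=0: a=11, p=11, q=1
  k=1: a=6, p=67, q=6
  k=2: a=4, p=279, q=25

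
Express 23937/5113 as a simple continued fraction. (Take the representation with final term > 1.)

[4; 1, 2, 7, 9, 6, 4]

23937 = 4*5113 + 3485
5113 = 1*3485 + 1628
3485 = 2*1628 + 229
1628 = 7*229 + 25
229 = 9*25 + 4
25 = 6*4 + 1
4 = 4*1 + 0  (stop)
So 23937/5113 = [4; 1, 2, 7, 9, 6, 4].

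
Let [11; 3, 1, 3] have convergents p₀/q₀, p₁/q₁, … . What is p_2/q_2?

Using pₖ = aₖpₖ₋₁ + pₖ₋₂, qₖ = aₖqₖ₋₁ + qₖ₋₂ (with p₋₁=1, p₋₂=0, q₋₁=0, q₋₂=1):
  k=0: a=11, p=11, q=1
  k=1: a=3, p=34, q=3
  k=2: a=1, p=45, q=4

45/4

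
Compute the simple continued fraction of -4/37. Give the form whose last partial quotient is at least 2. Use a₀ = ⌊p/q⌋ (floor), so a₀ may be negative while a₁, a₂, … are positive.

[-1; 1, 8, 4]

-4 = -1*37 + 33
37 = 1*33 + 4
33 = 8*4 + 1
4 = 4*1 + 0  (stop)
So -4/37 = [-1; 1, 8, 4].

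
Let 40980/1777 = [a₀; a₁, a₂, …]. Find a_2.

3

40980 = 23·1777 + 109   →  a_0 = 23
1777 = 16·109 + 33   →  a_1 = 16
109 = 3·33 + 10   →  a_2 = 3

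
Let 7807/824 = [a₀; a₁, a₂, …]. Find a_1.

2

7807 = 9·824 + 391   →  a_0 = 9
824 = 2·391 + 42   →  a_1 = 2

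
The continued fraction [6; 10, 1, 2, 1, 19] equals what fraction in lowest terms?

5173/849

Fold from the inside: start with 19/1.
  1 + 1/19 = 20/19
  2 + 19/20 = 59/20
  1 + 20/59 = 79/59
  10 + 59/79 = 849/79
  6 + 79/849 = 5173/849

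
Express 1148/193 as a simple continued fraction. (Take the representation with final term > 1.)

[5; 1, 18, 3, 3]

1148 = 5×193 + 183
193 = 1×183 + 10
183 = 18×10 + 3
10 = 3×3 + 1
3 = 3×1 + 0  (stop)
So 1148/193 = [5; 1, 18, 3, 3].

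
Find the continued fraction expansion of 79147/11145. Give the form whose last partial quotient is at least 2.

[7; 9, 1, 5, 2, 7, 2, 5]

79147 = 7×11145 + 1132
11145 = 9×1132 + 957
1132 = 1×957 + 175
957 = 5×175 + 82
175 = 2×82 + 11
82 = 7×11 + 5
11 = 2×5 + 1
5 = 5×1 + 0  (stop)
So 79147/11145 = [7; 9, 1, 5, 2, 7, 2, 5].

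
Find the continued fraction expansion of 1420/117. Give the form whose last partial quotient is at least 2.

[12; 7, 3, 5]

1420 = 12·117 + 16
117 = 7·16 + 5
16 = 3·5 + 1
5 = 5·1 + 0  (stop)
So 1420/117 = [12; 7, 3, 5].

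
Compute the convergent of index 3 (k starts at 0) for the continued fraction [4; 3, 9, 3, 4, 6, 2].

Using pₖ = aₖpₖ₋₁ + pₖ₋₂, qₖ = aₖqₖ₋₁ + qₖ₋₂ (with p₋₁=1, p₋₂=0, q₋₁=0, q₋₂=1):
  k=0: a=4, p=4, q=1
  k=1: a=3, p=13, q=3
  k=2: a=9, p=121, q=28
  k=3: a=3, p=376, q=87

376/87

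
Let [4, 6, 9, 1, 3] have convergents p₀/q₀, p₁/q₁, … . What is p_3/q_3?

254/61

Using pₖ = aₖpₖ₋₁ + pₖ₋₂, qₖ = aₖqₖ₋₁ + qₖ₋₂ (with p₋₁=1, p₋₂=0, q₋₁=0, q₋₂=1):
  k=0: a=4, p=4, q=1
  k=1: a=6, p=25, q=6
  k=2: a=9, p=229, q=55
  k=3: a=1, p=254, q=61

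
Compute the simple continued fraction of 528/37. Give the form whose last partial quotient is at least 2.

[14; 3, 1, 2, 3]

528 = 14·37 + 10
37 = 3·10 + 7
10 = 1·7 + 3
7 = 2·3 + 1
3 = 3·1 + 0  (stop)
So 528/37 = [14; 3, 1, 2, 3].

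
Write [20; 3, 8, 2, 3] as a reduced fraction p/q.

Fold from the inside: start with 3/1.
  2 + 1/3 = 7/3
  8 + 3/7 = 59/7
  3 + 7/59 = 184/59
  20 + 59/184 = 3739/184

3739/184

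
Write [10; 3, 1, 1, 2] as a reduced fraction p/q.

185/18

Fold from the inside: start with 2/1.
  1 + 1/2 = 3/2
  1 + 2/3 = 5/3
  3 + 3/5 = 18/5
  10 + 5/18 = 185/18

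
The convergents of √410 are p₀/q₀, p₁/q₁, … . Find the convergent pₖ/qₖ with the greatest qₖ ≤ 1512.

13121/648

√410 = [20; 4, 40, …] (period length 2).
Convergents:
  p_0/q_0 = 20/1
  p_1/q_1 = 81/4
  p_2/q_2 = 3260/161
  p_3/q_3 = 13121/648
  p_4/q_4 = 528100/26081
q_3 = 648 ≤ 1512 < 26081 = q_4, so the answer is 13121/648.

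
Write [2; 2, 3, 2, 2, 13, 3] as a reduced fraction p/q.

3917/1608

Using pₖ = aₖpₖ₋₁ + pₖ₋₂ and qₖ = aₖqₖ₋₁ + qₖ₋₂:
  k=0: a=2, p=2, q=1
  k=1: a=2, p=5, q=2
  k=2: a=3, p=17, q=7
  k=3: a=2, p=39, q=16
  k=4: a=2, p=95, q=39
  k=5: a=13, p=1274, q=523
  k=6: a=3, p=3917, q=1608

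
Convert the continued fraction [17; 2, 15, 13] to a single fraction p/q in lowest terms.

Fold from the inside: start with 13/1.
  15 + 1/13 = 196/13
  2 + 13/196 = 405/196
  17 + 196/405 = 7081/405

7081/405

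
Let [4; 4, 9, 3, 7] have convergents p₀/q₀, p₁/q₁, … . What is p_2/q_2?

Using pₖ = aₖpₖ₋₁ + pₖ₋₂, qₖ = aₖqₖ₋₁ + qₖ₋₂ (with p₋₁=1, p₋₂=0, q₋₁=0, q₋₂=1):
  k=0: a=4, p=4, q=1
  k=1: a=4, p=17, q=4
  k=2: a=9, p=157, q=37

157/37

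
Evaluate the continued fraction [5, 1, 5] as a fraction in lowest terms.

35/6

Fold from the inside: start with 5/1.
  1 + 1/5 = 6/5
  5 + 5/6 = 35/6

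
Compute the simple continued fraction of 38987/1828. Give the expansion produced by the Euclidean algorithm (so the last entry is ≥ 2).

38987 = 21·1828 + 599
1828 = 3·599 + 31
599 = 19·31 + 10
31 = 3·10 + 1
10 = 10·1 + 0  (stop)
So 38987/1828 = [21; 3, 19, 3, 10].

[21; 3, 19, 3, 10]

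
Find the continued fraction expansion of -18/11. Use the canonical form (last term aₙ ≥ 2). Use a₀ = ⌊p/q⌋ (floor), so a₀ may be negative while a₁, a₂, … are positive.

-18 = -2×11 + 4
11 = 2×4 + 3
4 = 1×3 + 1
3 = 3×1 + 0  (stop)
So -18/11 = [-2; 2, 1, 3].

[-2; 2, 1, 3]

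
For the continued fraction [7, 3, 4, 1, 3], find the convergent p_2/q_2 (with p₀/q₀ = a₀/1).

95/13

Using pₖ = aₖpₖ₋₁ + pₖ₋₂, qₖ = aₖqₖ₋₁ + qₖ₋₂ (with p₋₁=1, p₋₂=0, q₋₁=0, q₋₂=1):
  k=0: a=7, p=7, q=1
  k=1: a=3, p=22, q=3
  k=2: a=4, p=95, q=13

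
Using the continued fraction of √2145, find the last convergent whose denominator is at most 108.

1621/35

√2145 = [46; 3, 5, 2, 5, 3, 92, …] (period length 6).
Convergents:
  p_0/q_0 = 46/1
  p_1/q_1 = 139/3
  p_2/q_2 = 741/16
  p_3/q_3 = 1621/35
  p_4/q_4 = 8846/191
q_3 = 35 ≤ 108 < 191 = q_4, so the answer is 1621/35.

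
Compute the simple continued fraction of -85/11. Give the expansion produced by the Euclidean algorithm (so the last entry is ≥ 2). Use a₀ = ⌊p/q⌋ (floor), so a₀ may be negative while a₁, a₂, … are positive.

[-8; 3, 1, 2]

-85 = -8·11 + 3
11 = 3·3 + 2
3 = 1·2 + 1
2 = 2·1 + 0  (stop)
So -85/11 = [-8; 3, 1, 2].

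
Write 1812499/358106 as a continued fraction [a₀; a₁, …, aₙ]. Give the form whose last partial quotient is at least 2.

1812499 = 5·358106 + 21969
358106 = 16·21969 + 6602
21969 = 3·6602 + 2163
6602 = 3·2163 + 113
2163 = 19·113 + 16
113 = 7·16 + 1
16 = 16·1 + 0  (stop)
So 1812499/358106 = [5; 16, 3, 3, 19, 7, 16].

[5; 16, 3, 3, 19, 7, 16]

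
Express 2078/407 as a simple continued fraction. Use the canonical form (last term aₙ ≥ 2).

2078 = 5*407 + 43
407 = 9*43 + 20
43 = 2*20 + 3
20 = 6*3 + 2
3 = 1*2 + 1
2 = 2*1 + 0  (stop)
So 2078/407 = [5; 9, 2, 6, 1, 2].

[5; 9, 2, 6, 1, 2]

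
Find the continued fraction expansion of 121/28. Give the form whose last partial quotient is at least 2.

121 = 4*28 + 9
28 = 3*9 + 1
9 = 9*1 + 0  (stop)
So 121/28 = [4; 3, 9].

[4; 3, 9]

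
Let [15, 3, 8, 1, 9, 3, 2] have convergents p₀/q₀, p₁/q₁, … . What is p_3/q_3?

Using pₖ = aₖpₖ₋₁ + pₖ₋₂, qₖ = aₖqₖ₋₁ + qₖ₋₂ (with p₋₁=1, p₋₂=0, q₋₁=0, q₋₂=1):
  k=0: a=15, p=15, q=1
  k=1: a=3, p=46, q=3
  k=2: a=8, p=383, q=25
  k=3: a=1, p=429, q=28

429/28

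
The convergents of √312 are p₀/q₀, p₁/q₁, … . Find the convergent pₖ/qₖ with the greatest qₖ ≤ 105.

√312 = [17; 1, 1, 1, 34, …] (period length 4).
Convergents:
  p_0/q_0 = 17/1
  p_1/q_1 = 18/1
  p_2/q_2 = 35/2
  p_3/q_3 = 53/3
  p_4/q_4 = 1837/104
  p_5/q_5 = 1890/107
q_4 = 104 ≤ 105 < 107 = q_5, so the answer is 1837/104.

1837/104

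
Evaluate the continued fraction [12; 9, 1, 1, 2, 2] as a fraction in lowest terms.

1392/115

Using pₖ = aₖpₖ₋₁ + pₖ₋₂ and qₖ = aₖqₖ₋₁ + qₖ₋₂:
  k=0: a=12, p=12, q=1
  k=1: a=9, p=109, q=9
  k=2: a=1, p=121, q=10
  k=3: a=1, p=230, q=19
  k=4: a=2, p=581, q=48
  k=5: a=2, p=1392, q=115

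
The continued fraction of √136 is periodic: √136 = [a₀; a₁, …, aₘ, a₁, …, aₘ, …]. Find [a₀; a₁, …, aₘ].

a₀ = ⌊√136⌋ = 11.
With m₀=0, d₀=1 and mₖ₊₁ = dₖaₖ − mₖ, dₖ₊₁ = (n − mₖ₊₁²)/dₖ, aₖ₊₁ = ⌊(a₀+mₖ₊₁)/dₖ₊₁⌋:
  k=1: m=11, d=15, a=1
  k=2: m=4, d=8, a=1
  k=3: m=4, d=15, a=1
  k=4: m=11, d=1, a=22
d=1 and a=2a₀=22 at k=4, so the next step gives (m, d) = (11, 15) again — its k=1 value — and the period has length 4.

[11; 1, 1, 1, 22]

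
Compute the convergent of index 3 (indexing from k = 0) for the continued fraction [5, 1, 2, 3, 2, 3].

Using pₖ = aₖpₖ₋₁ + pₖ₋₂, qₖ = aₖqₖ₋₁ + qₖ₋₂ (with p₋₁=1, p₋₂=0, q₋₁=0, q₋₂=1):
  k=0: a=5, p=5, q=1
  k=1: a=1, p=6, q=1
  k=2: a=2, p=17, q=3
  k=3: a=3, p=57, q=10

57/10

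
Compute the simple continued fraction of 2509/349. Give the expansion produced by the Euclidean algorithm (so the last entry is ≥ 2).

2509 = 7·349 + 66
349 = 5·66 + 19
66 = 3·19 + 9
19 = 2·9 + 1
9 = 9·1 + 0  (stop)
So 2509/349 = [7; 5, 3, 2, 9].

[7; 5, 3, 2, 9]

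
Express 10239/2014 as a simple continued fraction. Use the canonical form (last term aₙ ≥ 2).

10239 = 5*2014 + 169
2014 = 11*169 + 155
169 = 1*155 + 14
155 = 11*14 + 1
14 = 14*1 + 0  (stop)
So 10239/2014 = [5; 11, 1, 11, 14].

[5; 11, 1, 11, 14]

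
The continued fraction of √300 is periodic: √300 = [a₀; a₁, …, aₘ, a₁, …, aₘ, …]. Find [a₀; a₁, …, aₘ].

a₀ = ⌊√300⌋ = 17.
With m₀=0, d₀=1 and mₖ₊₁ = dₖaₖ − mₖ, dₖ₊₁ = (n − mₖ₊₁²)/dₖ, aₖ₊₁ = ⌊(a₀+mₖ₊₁)/dₖ₊₁⌋:
  k=1: m=17, d=11, a=3
  k=2: m=16, d=4, a=8
  k=3: m=16, d=11, a=3
  k=4: m=17, d=1, a=34
d=1 and a=2a₀=34 at k=4, so the next step gives (m, d) = (17, 11) again — its k=1 value — and the period has length 4.

[17; 3, 8, 3, 34]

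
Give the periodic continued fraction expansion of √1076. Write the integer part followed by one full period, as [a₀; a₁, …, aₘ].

a₀ = ⌊√1076⌋ = 32.
With m₀=0, d₀=1 and mₖ₊₁ = dₖaₖ − mₖ, dₖ₊₁ = (n − mₖ₊₁²)/dₖ, aₖ₊₁ = ⌊(a₀+mₖ₊₁)/dₖ₊₁⌋:
  k=1: m=32, d=52, a=1
  k=2: m=20, d=13, a=4
  k=3: m=32, d=4, a=16
  k=4: m=32, d=13, a=4
  k=5: m=20, d=52, a=1
  k=6: m=32, d=1, a=64
d=1 and a=2a₀=64 at k=6, so the next step gives (m, d) = (32, 52) again — its k=1 value — and the period has length 6.

[32; 1, 4, 16, 4, 1, 64]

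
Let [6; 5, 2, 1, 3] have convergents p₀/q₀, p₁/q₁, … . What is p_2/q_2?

68/11

Using pₖ = aₖpₖ₋₁ + pₖ₋₂, qₖ = aₖqₖ₋₁ + qₖ₋₂ (with p₋₁=1, p₋₂=0, q₋₁=0, q₋₂=1):
  k=0: a=6, p=6, q=1
  k=1: a=5, p=31, q=5
  k=2: a=2, p=68, q=11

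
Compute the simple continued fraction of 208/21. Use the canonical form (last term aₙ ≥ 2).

208 = 9*21 + 19
21 = 1*19 + 2
19 = 9*2 + 1
2 = 2*1 + 0  (stop)
So 208/21 = [9; 1, 9, 2].

[9; 1, 9, 2]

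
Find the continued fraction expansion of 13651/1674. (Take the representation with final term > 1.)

[8; 6, 2, 6, 3, 6]

13651 = 8×1674 + 259
1674 = 6×259 + 120
259 = 2×120 + 19
120 = 6×19 + 6
19 = 3×6 + 1
6 = 6×1 + 0  (stop)
So 13651/1674 = [8; 6, 2, 6, 3, 6].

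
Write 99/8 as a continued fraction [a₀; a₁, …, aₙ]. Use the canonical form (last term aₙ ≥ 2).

99 = 12*8 + 3
8 = 2*3 + 2
3 = 1*2 + 1
2 = 2*1 + 0  (stop)
So 99/8 = [12; 2, 1, 2].

[12; 2, 1, 2]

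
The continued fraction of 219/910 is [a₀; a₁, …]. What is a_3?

219 = 0·910 + 219   →  a_0 = 0
910 = 4·219 + 34   →  a_1 = 4
219 = 6·34 + 15   →  a_2 = 6
34 = 2·15 + 4   →  a_3 = 2

2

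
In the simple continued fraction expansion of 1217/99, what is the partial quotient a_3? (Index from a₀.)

2

1217 = 12·99 + 29   →  a_0 = 12
99 = 3·29 + 12   →  a_1 = 3
29 = 2·12 + 5   →  a_2 = 2
12 = 2·5 + 2   →  a_3 = 2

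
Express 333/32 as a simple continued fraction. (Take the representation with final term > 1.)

[10; 2, 2, 6]

333 = 10*32 + 13
32 = 2*13 + 6
13 = 2*6 + 1
6 = 6*1 + 0  (stop)
So 333/32 = [10; 2, 2, 6].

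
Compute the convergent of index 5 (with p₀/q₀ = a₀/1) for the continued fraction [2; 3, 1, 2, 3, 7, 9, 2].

613/270

Using pₖ = aₖpₖ₋₁ + pₖ₋₂, qₖ = aₖqₖ₋₁ + qₖ₋₂ (with p₋₁=1, p₋₂=0, q₋₁=0, q₋₂=1):
  k=0: a=2, p=2, q=1
  k=1: a=3, p=7, q=3
  k=2: a=1, p=9, q=4
  k=3: a=2, p=25, q=11
  k=4: a=3, p=84, q=37
  k=5: a=7, p=613, q=270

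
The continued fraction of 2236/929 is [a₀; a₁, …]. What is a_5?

2

2236 = 2·929 + 378   →  a_0 = 2
929 = 2·378 + 173   →  a_1 = 2
378 = 2·173 + 32   →  a_2 = 2
173 = 5·32 + 13   →  a_3 = 5
32 = 2·13 + 6   →  a_4 = 2
13 = 2·6 + 1   →  a_5 = 2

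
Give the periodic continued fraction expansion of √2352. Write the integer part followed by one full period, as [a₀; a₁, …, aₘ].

a₀ = ⌊√2352⌋ = 48.

[48; 2, 96]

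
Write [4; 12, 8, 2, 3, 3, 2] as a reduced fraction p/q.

22115/5417

Fold from the inside: start with 2/1.
  3 + 1/2 = 7/2
  3 + 2/7 = 23/7
  2 + 7/23 = 53/23
  8 + 23/53 = 447/53
  12 + 53/447 = 5417/447
  4 + 447/5417 = 22115/5417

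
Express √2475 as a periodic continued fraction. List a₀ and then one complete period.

a₀ = ⌊√2475⌋ = 49.
With m₀=0, d₀=1 and mₖ₊₁ = dₖaₖ − mₖ, dₖ₊₁ = (n − mₖ₊₁²)/dₖ, aₖ₊₁ = ⌊(a₀+mₖ₊₁)/dₖ₊₁⌋:
  k=1: m=49, d=74, a=1
  k=2: m=25, d=25, a=2
  k=3: m=25, d=74, a=1
  k=4: m=49, d=1, a=98
d=1 and a=2a₀=98 at k=4, so the next step gives (m, d) = (49, 74) again — its k=1 value — and the period has length 4.

[49; 1, 2, 1, 98]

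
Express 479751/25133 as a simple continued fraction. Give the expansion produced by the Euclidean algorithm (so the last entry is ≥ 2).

[19; 11, 3, 3, 12, 18]

479751 = 19·25133 + 2224
25133 = 11·2224 + 669
2224 = 3·669 + 217
669 = 3·217 + 18
217 = 12·18 + 1
18 = 18·1 + 0  (stop)
So 479751/25133 = [19; 11, 3, 3, 12, 18].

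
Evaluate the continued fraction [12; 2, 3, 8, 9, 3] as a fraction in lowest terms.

Using pₖ = aₖpₖ₋₁ + pₖ₋₂ and qₖ = aₖqₖ₋₁ + qₖ₋₂:
  k=0: a=12, p=12, q=1
  k=1: a=2, p=25, q=2
  k=2: a=3, p=87, q=7
  k=3: a=8, p=721, q=58
  k=4: a=9, p=6576, q=529
  k=5: a=3, p=20449, q=1645

20449/1645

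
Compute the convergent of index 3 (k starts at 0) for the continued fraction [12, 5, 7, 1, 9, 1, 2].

Using pₖ = aₖpₖ₋₁ + pₖ₋₂, qₖ = aₖqₖ₋₁ + qₖ₋₂ (with p₋₁=1, p₋₂=0, q₋₁=0, q₋₂=1):
  k=0: a=12, p=12, q=1
  k=1: a=5, p=61, q=5
  k=2: a=7, p=439, q=36
  k=3: a=1, p=500, q=41

500/41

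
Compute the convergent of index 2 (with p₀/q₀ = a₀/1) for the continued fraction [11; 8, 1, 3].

Using pₖ = aₖpₖ₋₁ + pₖ₋₂, qₖ = aₖqₖ₋₁ + qₖ₋₂ (with p₋₁=1, p₋₂=0, q₋₁=0, q₋₂=1):
  k=0: a=11, p=11, q=1
  k=1: a=8, p=89, q=8
  k=2: a=1, p=100, q=9

100/9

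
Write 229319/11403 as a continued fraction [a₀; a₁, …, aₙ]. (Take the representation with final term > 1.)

229319 = 20×11403 + 1259
11403 = 9×1259 + 72
1259 = 17×72 + 35
72 = 2×35 + 2
35 = 17×2 + 1
2 = 2×1 + 0  (stop)
So 229319/11403 = [20; 9, 17, 2, 17, 2].

[20; 9, 17, 2, 17, 2]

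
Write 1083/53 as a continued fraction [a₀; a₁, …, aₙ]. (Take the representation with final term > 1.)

1083 = 20×53 + 23
53 = 2×23 + 7
23 = 3×7 + 2
7 = 3×2 + 1
2 = 2×1 + 0  (stop)
So 1083/53 = [20; 2, 3, 3, 2].

[20; 2, 3, 3, 2]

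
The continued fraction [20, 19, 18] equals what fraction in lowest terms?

Fold from the inside: start with 18/1.
  19 + 1/18 = 343/18
  20 + 18/343 = 6878/343

6878/343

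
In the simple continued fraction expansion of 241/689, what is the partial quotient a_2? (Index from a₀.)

1

241 = 0·689 + 241   →  a_0 = 0
689 = 2·241 + 207   →  a_1 = 2
241 = 1·207 + 34   →  a_2 = 1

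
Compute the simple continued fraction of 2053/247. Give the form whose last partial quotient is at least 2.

[8; 3, 4, 1, 4, 3]

2053 = 8·247 + 77
247 = 3·77 + 16
77 = 4·16 + 13
16 = 1·13 + 3
13 = 4·3 + 1
3 = 3·1 + 0  (stop)
So 2053/247 = [8; 3, 4, 1, 4, 3].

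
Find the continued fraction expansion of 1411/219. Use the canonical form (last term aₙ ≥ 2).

[6; 2, 3, 1, 7, 3]

1411 = 6*219 + 97
219 = 2*97 + 25
97 = 3*25 + 22
25 = 1*22 + 3
22 = 7*3 + 1
3 = 3*1 + 0  (stop)
So 1411/219 = [6; 2, 3, 1, 7, 3].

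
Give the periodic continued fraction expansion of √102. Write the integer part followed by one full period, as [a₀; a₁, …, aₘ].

[10; 10, 20]

a₀ = ⌊√102⌋ = 10.
With m₀=0, d₀=1 and mₖ₊₁ = dₖaₖ − mₖ, dₖ₊₁ = (n − mₖ₊₁²)/dₖ, aₖ₊₁ = ⌊(a₀+mₖ₊₁)/dₖ₊₁⌋:
  k=1: m=10, d=2, a=10
  k=2: m=10, d=1, a=20
d=1 and a=2a₀=20 at k=2, so the next step gives (m, d) = (10, 2) again — its k=1 value — and the period has length 2.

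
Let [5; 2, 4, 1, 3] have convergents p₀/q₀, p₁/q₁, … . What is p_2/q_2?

49/9

Using pₖ = aₖpₖ₋₁ + pₖ₋₂, qₖ = aₖqₖ₋₁ + qₖ₋₂ (with p₋₁=1, p₋₂=0, q₋₁=0, q₋₂=1):
  k=0: a=5, p=5, q=1
  k=1: a=2, p=11, q=2
  k=2: a=4, p=49, q=9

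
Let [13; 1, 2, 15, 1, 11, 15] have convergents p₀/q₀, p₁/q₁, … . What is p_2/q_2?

41/3

Using pₖ = aₖpₖ₋₁ + pₖ₋₂, qₖ = aₖqₖ₋₁ + qₖ₋₂ (with p₋₁=1, p₋₂=0, q₋₁=0, q₋₂=1):
  k=0: a=13, p=13, q=1
  k=1: a=1, p=14, q=1
  k=2: a=2, p=41, q=3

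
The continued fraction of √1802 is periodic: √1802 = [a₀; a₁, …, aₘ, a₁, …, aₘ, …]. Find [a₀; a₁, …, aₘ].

[42; 2, 4, 2, 84]

a₀ = ⌊√1802⌋ = 42.
With m₀=0, d₀=1 and mₖ₊₁ = dₖaₖ − mₖ, dₖ₊₁ = (n − mₖ₊₁²)/dₖ, aₖ₊₁ = ⌊(a₀+mₖ₊₁)/dₖ₊₁⌋:
  k=1: m=42, d=38, a=2
  k=2: m=34, d=17, a=4
  k=3: m=34, d=38, a=2
  k=4: m=42, d=1, a=84
d=1 and a=2a₀=84 at k=4, so the next step gives (m, d) = (42, 38) again — its k=1 value — and the period has length 4.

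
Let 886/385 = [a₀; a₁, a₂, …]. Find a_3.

7

886 = 2·385 + 116   →  a_0 = 2
385 = 3·116 + 37   →  a_1 = 3
116 = 3·37 + 5   →  a_2 = 3
37 = 7·5 + 2   →  a_3 = 7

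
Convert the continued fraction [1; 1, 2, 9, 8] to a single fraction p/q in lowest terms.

Using pₖ = aₖpₖ₋₁ + pₖ₋₂ and qₖ = aₖqₖ₋₁ + qₖ₋₂:
  k=0: a=1, p=1, q=1
  k=1: a=1, p=2, q=1
  k=2: a=2, p=5, q=3
  k=3: a=9, p=47, q=28
  k=4: a=8, p=381, q=227

381/227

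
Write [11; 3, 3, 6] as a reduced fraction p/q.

712/63

Fold from the inside: start with 6/1.
  3 + 1/6 = 19/6
  3 + 6/19 = 63/19
  11 + 19/63 = 712/63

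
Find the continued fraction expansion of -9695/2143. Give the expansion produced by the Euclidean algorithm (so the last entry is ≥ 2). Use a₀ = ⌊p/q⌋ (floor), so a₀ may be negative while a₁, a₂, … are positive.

[-5; 2, 9, 1, 9, 3, 3]

-9695 = -5×2143 + 1020
2143 = 2×1020 + 103
1020 = 9×103 + 93
103 = 1×93 + 10
93 = 9×10 + 3
10 = 3×3 + 1
3 = 3×1 + 0  (stop)
So -9695/2143 = [-5; 2, 9, 1, 9, 3, 3].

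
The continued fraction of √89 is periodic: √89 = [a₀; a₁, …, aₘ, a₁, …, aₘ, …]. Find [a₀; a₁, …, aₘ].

[9; 2, 3, 3, 2, 18]

a₀ = ⌊√89⌋ = 9.
With m₀=0, d₀=1 and mₖ₊₁ = dₖaₖ − mₖ, dₖ₊₁ = (n − mₖ₊₁²)/dₖ, aₖ₊₁ = ⌊(a₀+mₖ₊₁)/dₖ₊₁⌋:
  k=1: m=9, d=8, a=2
  k=2: m=7, d=5, a=3
  k=3: m=8, d=5, a=3
  k=4: m=7, d=8, a=2
  k=5: m=9, d=1, a=18
d=1 and a=2a₀=18 at k=5, so the next step gives (m, d) = (9, 8) again — its k=1 value — and the period has length 5.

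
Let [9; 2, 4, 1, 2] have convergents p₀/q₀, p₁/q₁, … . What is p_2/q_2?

85/9

Using pₖ = aₖpₖ₋₁ + pₖ₋₂, qₖ = aₖqₖ₋₁ + qₖ₋₂ (with p₋₁=1, p₋₂=0, q₋₁=0, q₋₂=1):
  k=0: a=9, p=9, q=1
  k=1: a=2, p=19, q=2
  k=2: a=4, p=85, q=9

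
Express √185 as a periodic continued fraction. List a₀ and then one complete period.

[13; 1, 1, 1, 1, 26]

a₀ = ⌊√185⌋ = 13.
With m₀=0, d₀=1 and mₖ₊₁ = dₖaₖ − mₖ, dₖ₊₁ = (n − mₖ₊₁²)/dₖ, aₖ₊₁ = ⌊(a₀+mₖ₊₁)/dₖ₊₁⌋:
  k=1: m=13, d=16, a=1
  k=2: m=3, d=11, a=1
  k=3: m=8, d=11, a=1
  k=4: m=3, d=16, a=1
  k=5: m=13, d=1, a=26
d=1 and a=2a₀=26 at k=5, so the next step gives (m, d) = (13, 16) again — its k=1 value — and the period has length 5.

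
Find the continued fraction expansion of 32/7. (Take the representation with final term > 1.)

32 = 4*7 + 4
7 = 1*4 + 3
4 = 1*3 + 1
3 = 3*1 + 0  (stop)
So 32/7 = [4; 1, 1, 3].

[4; 1, 1, 3]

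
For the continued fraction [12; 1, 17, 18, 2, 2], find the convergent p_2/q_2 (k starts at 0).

233/18

Using pₖ = aₖpₖ₋₁ + pₖ₋₂, qₖ = aₖqₖ₋₁ + qₖ₋₂ (with p₋₁=1, p₋₂=0, q₋₁=0, q₋₂=1):
  k=0: a=12, p=12, q=1
  k=1: a=1, p=13, q=1
  k=2: a=17, p=233, q=18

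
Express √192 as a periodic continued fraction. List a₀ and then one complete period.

[13; 1, 5, 1, 26]

a₀ = ⌊√192⌋ = 13.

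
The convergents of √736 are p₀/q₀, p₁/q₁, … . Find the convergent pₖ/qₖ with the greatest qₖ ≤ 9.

217/8

√736 = [27; 7, 1, 2, 1, 2, 1, 7, 54, …] (period length 8).
Convergents:
  p_0/q_0 = 27/1
  p_1/q_1 = 190/7
  p_2/q_2 = 217/8
  p_3/q_3 = 624/23
q_2 = 8 ≤ 9 < 23 = q_3, so the answer is 217/8.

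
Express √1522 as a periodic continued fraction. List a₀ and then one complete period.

[39; 78]

a₀ = ⌊√1522⌋ = 39.
With m₀=0, d₀=1 and mₖ₊₁ = dₖaₖ − mₖ, dₖ₊₁ = (n − mₖ₊₁²)/dₖ, aₖ₊₁ = ⌊(a₀+mₖ₊₁)/dₖ₊₁⌋:
  k=1: m=39, d=1, a=78
d=1 and a=2a₀=78 at k=1, so the next step gives (m, d) = (39, 1) again — its k=1 value — and the period has length 1.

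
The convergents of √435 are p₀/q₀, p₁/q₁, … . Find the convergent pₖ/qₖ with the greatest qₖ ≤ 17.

√435 = [20; 1, 5, 1, 40, …] (period length 4).
Convergents:
  p_0/q_0 = 20/1
  p_1/q_1 = 21/1
  p_2/q_2 = 125/6
  p_3/q_3 = 146/7
  p_4/q_4 = 5965/286
q_3 = 7 ≤ 17 < 286 = q_4, so the answer is 146/7.

146/7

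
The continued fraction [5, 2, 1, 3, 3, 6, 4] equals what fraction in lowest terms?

5061/944

Fold from the inside: start with 4/1.
  6 + 1/4 = 25/4
  3 + 4/25 = 79/25
  3 + 25/79 = 262/79
  1 + 79/262 = 341/262
  2 + 262/341 = 944/341
  5 + 341/944 = 5061/944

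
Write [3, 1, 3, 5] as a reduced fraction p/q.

79/21

Fold from the inside: start with 5/1.
  3 + 1/5 = 16/5
  1 + 5/16 = 21/16
  3 + 16/21 = 79/21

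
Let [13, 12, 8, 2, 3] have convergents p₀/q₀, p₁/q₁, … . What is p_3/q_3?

Using pₖ = aₖpₖ₋₁ + pₖ₋₂, qₖ = aₖqₖ₋₁ + qₖ₋₂ (with p₋₁=1, p₋₂=0, q₋₁=0, q₋₂=1):
  k=0: a=13, p=13, q=1
  k=1: a=12, p=157, q=12
  k=2: a=8, p=1269, q=97
  k=3: a=2, p=2695, q=206

2695/206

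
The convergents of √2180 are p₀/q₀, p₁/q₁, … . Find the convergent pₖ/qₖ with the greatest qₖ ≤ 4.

√2180 = [46; 1, 2, 4, 2, 1, 92, …] (period length 6).
Convergents:
  p_0/q_0 = 46/1
  p_1/q_1 = 47/1
  p_2/q_2 = 140/3
  p_3/q_3 = 607/13
q_2 = 3 ≤ 4 < 13 = q_3, so the answer is 140/3.

140/3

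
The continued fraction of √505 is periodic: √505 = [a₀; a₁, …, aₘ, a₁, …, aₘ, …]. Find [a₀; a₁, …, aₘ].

[22; 2, 8, 2, 44]

a₀ = ⌊√505⌋ = 22.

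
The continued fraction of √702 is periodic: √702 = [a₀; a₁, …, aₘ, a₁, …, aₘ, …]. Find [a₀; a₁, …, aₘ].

[26; 2, 52]

a₀ = ⌊√702⌋ = 26.
With m₀=0, d₀=1 and mₖ₊₁ = dₖaₖ − mₖ, dₖ₊₁ = (n − mₖ₊₁²)/dₖ, aₖ₊₁ = ⌊(a₀+mₖ₊₁)/dₖ₊₁⌋:
  k=1: m=26, d=26, a=2
  k=2: m=26, d=1, a=52
d=1 and a=2a₀=52 at k=2, so the next step gives (m, d) = (26, 26) again — its k=1 value — and the period has length 2.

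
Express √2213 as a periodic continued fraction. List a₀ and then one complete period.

a₀ = ⌊√2213⌋ = 47.
With m₀=0, d₀=1 and mₖ₊₁ = dₖaₖ − mₖ, dₖ₊₁ = (n − mₖ₊₁²)/dₖ, aₖ₊₁ = ⌊(a₀+mₖ₊₁)/dₖ₊₁⌋:
  k=1: m=47, d=4, a=23
  k=2: m=45, d=47, a=1
  k=3: m=2, d=47, a=1
  k=4: m=45, d=4, a=23
  k=5: m=47, d=1, a=94
d=1 and a=2a₀=94 at k=5, so the next step gives (m, d) = (47, 4) again — its k=1 value — and the period has length 5.

[47; 23, 1, 1, 23, 94]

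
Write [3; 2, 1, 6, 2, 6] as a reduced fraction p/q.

931/278

Using pₖ = aₖpₖ₋₁ + pₖ₋₂ and qₖ = aₖqₖ₋₁ + qₖ₋₂:
  k=0: a=3, p=3, q=1
  k=1: a=2, p=7, q=2
  k=2: a=1, p=10, q=3
  k=3: a=6, p=67, q=20
  k=4: a=2, p=144, q=43
  k=5: a=6, p=931, q=278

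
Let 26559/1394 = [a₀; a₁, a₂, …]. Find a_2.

26559 = 19·1394 + 73   →  a_0 = 19
1394 = 19·73 + 7   →  a_1 = 19
73 = 10·7 + 3   →  a_2 = 10

10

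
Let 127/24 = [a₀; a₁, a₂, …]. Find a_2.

2

127 = 5·24 + 7   →  a_0 = 5
24 = 3·7 + 3   →  a_1 = 3
7 = 2·3 + 1   →  a_2 = 2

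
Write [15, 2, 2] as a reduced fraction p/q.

77/5

Fold from the inside: start with 2/1.
  2 + 1/2 = 5/2
  15 + 2/5 = 77/5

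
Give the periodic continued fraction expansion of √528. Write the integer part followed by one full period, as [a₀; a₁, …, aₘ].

a₀ = ⌊√528⌋ = 22.
With m₀=0, d₀=1 and mₖ₊₁ = dₖaₖ − mₖ, dₖ₊₁ = (n − mₖ₊₁²)/dₖ, aₖ₊₁ = ⌊(a₀+mₖ₊₁)/dₖ₊₁⌋:
  k=1: m=22, d=44, a=1
  k=2: m=22, d=1, a=44
d=1 and a=2a₀=44 at k=2, so the next step gives (m, d) = (22, 44) again — its k=1 value — and the period has length 2.

[22; 1, 44]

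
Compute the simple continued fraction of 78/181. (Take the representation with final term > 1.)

78 = 0×181 + 78
181 = 2×78 + 25
78 = 3×25 + 3
25 = 8×3 + 1
3 = 3×1 + 0  (stop)
So 78/181 = [0; 2, 3, 8, 3].

[0; 2, 3, 8, 3]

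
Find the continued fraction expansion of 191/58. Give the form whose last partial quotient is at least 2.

191 = 3·58 + 17
58 = 3·17 + 7
17 = 2·7 + 3
7 = 2·3 + 1
3 = 3·1 + 0  (stop)
So 191/58 = [3; 3, 2, 2, 3].

[3; 3, 2, 2, 3]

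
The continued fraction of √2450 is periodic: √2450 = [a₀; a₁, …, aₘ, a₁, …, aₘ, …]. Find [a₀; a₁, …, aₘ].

a₀ = ⌊√2450⌋ = 49.
With m₀=0, d₀=1 and mₖ₊₁ = dₖaₖ − mₖ, dₖ₊₁ = (n − mₖ₊₁²)/dₖ, aₖ₊₁ = ⌊(a₀+mₖ₊₁)/dₖ₊₁⌋:
  k=1: m=49, d=49, a=2
  k=2: m=49, d=1, a=98
d=1 and a=2a₀=98 at k=2, so the next step gives (m, d) = (49, 49) again — its k=1 value — and the period has length 2.

[49; 2, 98]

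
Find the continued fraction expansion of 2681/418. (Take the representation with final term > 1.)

[6; 2, 2, 2, 2, 14]

2681 = 6·418 + 173
418 = 2·173 + 72
173 = 2·72 + 29
72 = 2·29 + 14
29 = 2·14 + 1
14 = 14·1 + 0  (stop)
So 2681/418 = [6; 2, 2, 2, 2, 14].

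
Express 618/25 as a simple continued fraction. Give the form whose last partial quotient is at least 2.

[24; 1, 2, 1, 1, 3]

618 = 24*25 + 18
25 = 1*18 + 7
18 = 2*7 + 4
7 = 1*4 + 3
4 = 1*3 + 1
3 = 3*1 + 0  (stop)
So 618/25 = [24; 1, 2, 1, 1, 3].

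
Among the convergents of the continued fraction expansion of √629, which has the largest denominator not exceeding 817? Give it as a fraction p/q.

7850/313

√629 = [25; 12, 1, 1, 12, 50, …] (period length 5).
Convergents:
  p_0/q_0 = 25/1
  p_1/q_1 = 301/12
  p_2/q_2 = 326/13
  p_3/q_3 = 627/25
  p_4/q_4 = 7850/313
  p_5/q_5 = 393127/15675
q_4 = 313 ≤ 817 < 15675 = q_5, so the answer is 7850/313.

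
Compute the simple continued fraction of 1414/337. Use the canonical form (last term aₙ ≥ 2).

1414 = 4×337 + 66
337 = 5×66 + 7
66 = 9×7 + 3
7 = 2×3 + 1
3 = 3×1 + 0  (stop)
So 1414/337 = [4; 5, 9, 2, 3].

[4; 5, 9, 2, 3]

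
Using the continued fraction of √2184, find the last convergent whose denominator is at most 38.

√2184 = [46; 1, 2, 1, 2, 1, 92, …] (period length 6).
Convergents:
  p_0/q_0 = 46/1
  p_1/q_1 = 47/1
  p_2/q_2 = 140/3
  p_3/q_3 = 187/4
  p_4/q_4 = 514/11
  p_5/q_5 = 701/15
  p_6/q_6 = 65006/1391
q_5 = 15 ≤ 38 < 1391 = q_6, so the answer is 701/15.

701/15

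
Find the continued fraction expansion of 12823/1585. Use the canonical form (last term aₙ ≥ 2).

12823 = 8×1585 + 143
1585 = 11×143 + 12
143 = 11×12 + 11
12 = 1×11 + 1
11 = 11×1 + 0  (stop)
So 12823/1585 = [8; 11, 11, 1, 11].

[8; 11, 11, 1, 11]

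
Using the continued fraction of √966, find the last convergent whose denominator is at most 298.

√966 = [31; 12, 2, 2, 2, 12, 62, …] (period length 6).
Convergents:
  p_0/q_0 = 31/1
  p_1/q_1 = 373/12
  p_2/q_2 = 777/25
  p_3/q_3 = 1927/62
  p_4/q_4 = 4631/149
  p_5/q_5 = 57499/1850
q_4 = 149 ≤ 298 < 1850 = q_5, so the answer is 4631/149.

4631/149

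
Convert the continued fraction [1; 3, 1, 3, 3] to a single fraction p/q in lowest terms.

62/49

Using pₖ = aₖpₖ₋₁ + pₖ₋₂ and qₖ = aₖqₖ₋₁ + qₖ₋₂:
  k=0: a=1, p=1, q=1
  k=1: a=3, p=4, q=3
  k=2: a=1, p=5, q=4
  k=3: a=3, p=19, q=15
  k=4: a=3, p=62, q=49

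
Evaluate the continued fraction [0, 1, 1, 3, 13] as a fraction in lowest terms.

53/93

Fold from the inside: start with 13/1.
  3 + 1/13 = 40/13
  1 + 13/40 = 53/40
  1 + 40/53 = 93/53
  0 + 53/93 = 53/93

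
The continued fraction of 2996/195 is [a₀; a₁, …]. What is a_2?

1

2996 = 15·195 + 71   →  a_0 = 15
195 = 2·71 + 53   →  a_1 = 2
71 = 1·53 + 18   →  a_2 = 1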